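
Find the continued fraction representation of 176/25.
[7; 25]

Euclidean algorithm steps:
176 = 7 × 25 + 1
25 = 25 × 1 + 0
Continued fraction: [7; 25]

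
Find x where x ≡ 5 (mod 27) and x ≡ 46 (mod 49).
977

Using Chinese Remainder Theorem:
M = 27 × 49 = 1323
M1 = 49, M2 = 27
y1 = 49^(-1) mod 27 = 16
y2 = 27^(-1) mod 49 = 20
x = (5×49×16 + 46×27×20) mod 1323 = 977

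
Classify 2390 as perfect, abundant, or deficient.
deficient

Proper divisors of 2390: sum = 1 + 2 + 5 + 10 + 239 + 478 + 1195 = 1930
Since 1930 < 2390, 2390 is deficient.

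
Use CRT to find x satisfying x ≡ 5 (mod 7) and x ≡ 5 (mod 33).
5

Using Chinese Remainder Theorem:
M = 7 × 33 = 231
M1 = 33, M2 = 7
y1 = 33^(-1) mod 7 = 3
y2 = 7^(-1) mod 33 = 19
x = (5×33×3 + 5×7×19) mod 231 = 5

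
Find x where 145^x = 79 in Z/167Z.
51

Baby-step giant-step with step n = ⌈√167⌉ = 13.
Baby steps 145^j mod 167 (j:value) for j=0..12: 0:1, 1:145, 2:150, 3:40, 4:122, 5:155, 6:97, 7:37, 8:21, 9:39, 10:144, 11:5, 12:57.
Giant-step multiplier: 145^(-13) ≡ 145^(166-13) = 145^153 ≡ 55 (mod 167).
Giant steps γ_i = 79·55^i mod 167: γ_0=79, γ_1=3, γ_2=165, γ_3=57 (in table at j=12).
x = i·n + j = 3·13 + 12 = 51.
Check: 145^51 ≡ 79 (mod 167).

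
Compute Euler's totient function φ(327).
216

327 = 3 × 109
φ(n) = n × ∏(1 - 1/p) for each prime p dividing n
φ(327) = 327 × (1 - 1/3) × (1 - 1/109) = 216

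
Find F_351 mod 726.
298

Matrix identity: Q^n = [[F_(n+1), F_n], [F_n, F_(n-1)]] with Q = [[1,1],[1,0]].
n = 351 = 101011111₂. Square-and-multiply, entries mod 726:
Q^1 = [[1,1],[1,0]]
Q^2 = (Q^1)² = [[2,1],[1,1]]
Q^5 = (Q^2)²·Q = [[8,5],[5,3]]
Q^10 = (Q^5)² = [[89,55],[55,34]]
Q^21 = (Q^10)²·Q = [[287,56],[56,231]]
Q^43 = (Q^21)²·Q = [[531,563],[563,694]]
Q^87 = (Q^43)²·Q = [[681,706],[706,701]]
Q^175 = (Q^87)²·Q = [[195,247],[247,674]]
Q^351 = (Q^175)²·Q = [[45,298],[298,473]]
F_351 mod 726 = Q^351[0][1] = 298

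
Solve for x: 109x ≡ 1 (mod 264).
109

gcd(109, 264) = 1, so the inverse exists.
Extended Euclidean algorithm on (264, 109):
264 = 2 × 109 + 46  ⟹  46 = (1)·264 + (-2)·109
109 = 2 × 46 + 17  ⟹  17 = (-2)·264 + (5)·109
46 = 2 × 17 + 12  ⟹  12 = (5)·264 + (-12)·109
17 = 1 × 12 + 5  ⟹  5 = (-7)·264 + (17)·109
12 = 2 × 5 + 2  ⟹  2 = (19)·264 + (-46)·109
5 = 2 × 2 + 1  ⟹  1 = (-45)·264 + (109)·109
So (109)·109 ≡ 1 (mod 264), i.e. 109^(-1) ≡ 109 (mod 264).
Check: 109 × 109 = 11881 ≡ 1 (mod 264)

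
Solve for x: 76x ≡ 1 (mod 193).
160

gcd(76, 193) = 1, so the inverse exists.
Extended Euclidean algorithm on (193, 76):
193 = 2 × 76 + 41  ⟹  41 = (1)·193 + (-2)·76
76 = 1 × 41 + 35  ⟹  35 = (-1)·193 + (3)·76
41 = 1 × 35 + 6  ⟹  6 = (2)·193 + (-5)·76
35 = 5 × 6 + 5  ⟹  5 = (-11)·193 + (28)·76
6 = 1 × 5 + 1  ⟹  1 = (13)·193 + (-33)·76
So (-33)·76 ≡ 1 (mod 193), i.e. 76^(-1) ≡ -33 ≡ 160 (mod 193).
Check: 76 × 160 = 12160 ≡ 1 (mod 193)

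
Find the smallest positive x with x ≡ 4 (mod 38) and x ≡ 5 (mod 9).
194

Using Chinese Remainder Theorem:
M = 38 × 9 = 342
M1 = 9, M2 = 38
y1 = 9^(-1) mod 38 = 17
y2 = 38^(-1) mod 9 = 5
x = (4×9×17 + 5×38×5) mod 342 = 194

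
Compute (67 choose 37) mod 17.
14

Using Lucas' theorem:
Write n=67 and k=37 in base 17:
n in base 17: [3, 16]
k in base 17: [2, 3]
C(67,37) mod 17 = ∏ C(n_i, k_i) mod 17
Digit binomials (mod 17): C(3,2) = 3; C(16,3) = 560 ≡ 16
Product: 3 × 16 = 48 ≡ 14 (mod 17)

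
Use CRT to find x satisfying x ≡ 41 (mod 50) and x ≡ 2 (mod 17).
291

Using Chinese Remainder Theorem:
M = 50 × 17 = 850
M1 = 17, M2 = 50
y1 = 17^(-1) mod 50 = 3
y2 = 50^(-1) mod 17 = 16
x = (41×17×3 + 2×50×16) mod 850 = 291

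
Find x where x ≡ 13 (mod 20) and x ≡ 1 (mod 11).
133

Using Chinese Remainder Theorem:
M = 20 × 11 = 220
M1 = 11, M2 = 20
y1 = 11^(-1) mod 20 = 11
y2 = 20^(-1) mod 11 = 5
x = (13×11×11 + 1×20×5) mod 220 = 133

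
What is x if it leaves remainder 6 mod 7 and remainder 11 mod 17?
62

Using Chinese Remainder Theorem:
M = 7 × 17 = 119
M1 = 17, M2 = 7
y1 = 17^(-1) mod 7 = 5
y2 = 7^(-1) mod 17 = 5
x = (6×17×5 + 11×7×5) mod 119 = 62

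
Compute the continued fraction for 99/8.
[12; 2, 1, 2]

Euclidean algorithm steps:
99 = 12 × 8 + 3
8 = 2 × 3 + 2
3 = 1 × 2 + 1
2 = 2 × 1 + 0
Continued fraction: [12; 2, 1, 2]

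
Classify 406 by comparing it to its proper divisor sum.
deficient

Proper divisors of 406: sum = 1 + 2 + 7 + 14 + 29 + 58 + 203 = 314
Since 314 < 406, 406 is deficient.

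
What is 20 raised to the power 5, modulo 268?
80

Repeated squaring. Binary of 5 = 101.
20^1 ≡ 20 (mod 268); 20^2 ≡ 132 (mod 268); 20^4 ≡ 4 (mod 268)
20^5 = 20^1 × 20^4 ≡ 80 (mod 268)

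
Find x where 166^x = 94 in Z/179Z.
151

Baby-step giant-step with step n = ⌈√179⌉ = 14.
Baby steps 166^j mod 179 (j:value) for j=0..13: 0:1, 1:166, 2:169, 3:130, 4:100, 5:132, 6:74, 7:112, 8:155, 9:133, 10:61, 11:102, 12:106, 13:54.
Giant-step multiplier: 166^(-14) ≡ 166^(178-14) = 166^164 ≡ 64 (mod 179).
Giant steps γ_i = 94·64^i mod 179: γ_0=94, γ_1=109, γ_2=174, γ_3=38, γ_4=105, γ_5=97, γ_6=122, γ_7=111, γ_8=123, γ_9=175, γ_10=102 (in table at j=11).
x = i·n + j = 10·14 + 11 = 151.
Check: 166^151 ≡ 94 (mod 179).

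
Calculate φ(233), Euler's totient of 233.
232

233 = 233
φ(n) = n × ∏(1 - 1/p) for each prime p dividing n
φ(233) = 233 × (1 - 1/233) = 232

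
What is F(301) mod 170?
131

Matrix identity: Q^n = [[F_(n+1), F_n], [F_n, F_(n-1)]] with Q = [[1,1],[1,0]].
n = 301 = 100101101₂. Square-and-multiply, entries mod 170:
Q^1 = [[1,1],[1,0]]
Q^2 = (Q^1)² = [[2,1],[1,1]]
Q^4 = (Q^2)² = [[5,3],[3,2]]
Q^9 = (Q^4)²·Q = [[55,34],[34,21]]
Q^18 = (Q^9)² = [[101,34],[34,67]]
Q^37 = (Q^18)²·Q = [[69,137],[137,102]]
Q^75 = (Q^37)²·Q = [[37,70],[70,137]]
Q^150 = (Q^75)² = [[149,110],[110,39]]
Q^301 = (Q^150)²·Q = [[71,131],[131,110]]
F_301 mod 170 = Q^301[0][1] = 131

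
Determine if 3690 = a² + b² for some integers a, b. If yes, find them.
21² + 57² (a=21, b=57)

Factorization: 3690 = 2 × 3^2 × 5 × 41
By Fermat: n is sum of two squares iff every prime p ≡ 3 (mod 4) appears to even power.
All primes ≡ 3 (mod 4) appear to even power.
Search a = 0, 1, 2, … for 3690 - a² a perfect square: first hit at a = 21: 3690 - 441 = 3249 = 57².
3690 = 21² + 57² = 441 + 3249 ✓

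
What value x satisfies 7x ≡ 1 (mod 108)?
31

gcd(7, 108) = 1, so the inverse exists.
Extended Euclidean algorithm on (108, 7):
108 = 15 × 7 + 3  ⟹  3 = (1)·108 + (-15)·7
7 = 2 × 3 + 1  ⟹  1 = (-2)·108 + (31)·7
So (31)·7 ≡ 1 (mod 108), i.e. 7^(-1) ≡ 31 (mod 108).
Check: 7 × 31 = 217 ≡ 1 (mod 108)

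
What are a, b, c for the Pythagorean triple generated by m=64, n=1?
(4095, 128, 4097)

Euclid's formula: a = m² - n², b = 2mn, c = m² + n²
m = 64, n = 1
a = 64² - 1² = 4096 - 1 = 4095
b = 2 × 64 × 1 = 128
c = 64² + 1² = 4096 + 1 = 4097
Verification: 4095² + 128² = 16769025 + 16384 = 16785409 = 4097² ✓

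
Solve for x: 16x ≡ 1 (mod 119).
67

gcd(16, 119) = 1, so the inverse exists.
Extended Euclidean algorithm on (119, 16):
119 = 7 × 16 + 7  ⟹  7 = (1)·119 + (-7)·16
16 = 2 × 7 + 2  ⟹  2 = (-2)·119 + (15)·16
7 = 3 × 2 + 1  ⟹  1 = (7)·119 + (-52)·16
So (-52)·16 ≡ 1 (mod 119), i.e. 16^(-1) ≡ -52 ≡ 67 (mod 119).
Check: 16 × 67 = 1072 ≡ 1 (mod 119)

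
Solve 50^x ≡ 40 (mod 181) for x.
123

Baby-step giant-step with step n = ⌈√181⌉ = 14.
Baby steps 50^j mod 181 (j:value) for j=0..13: 0:1, 1:50, 2:147, 3:110, 4:70, 5:61, 6:154, 7:98, 8:13, 9:107, 10:101, 11:163, 12:5, 13:69.
Giant-step multiplier: 50^(-14) ≡ 50^(180-14) = 50^166 ≡ 33 (mod 181).
Giant steps γ_i = 40·33^i mod 181: γ_0=40, γ_1=53, γ_2=120, γ_3=159, γ_4=179, γ_5=115, γ_6=175, γ_7=164, γ_8=163 (in table at j=11).
x = i·n + j = 8·14 + 11 = 123.
Check: 50^123 ≡ 40 (mod 181).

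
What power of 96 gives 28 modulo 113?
96

Baby-step giant-step with step n = ⌈√113⌉ = 11.
Baby steps 96^j mod 113 (j:value) for j=0..10: 0:1, 1:96, 2:63, 3:59, 4:14, 5:101, 6:91, 7:35, 8:83, 9:58, 10:31.
Giant-step multiplier: 96^(-11) ≡ 96^(112-11) = 96^101 ≡ 3 (mod 113).
Giant steps γ_i = 28·3^i mod 113: γ_0=28, γ_1=84, γ_2=26, γ_3=78, γ_4=8, γ_5=24, γ_6=72, γ_7=103, γ_8=83 (in table at j=8).
x = i·n + j = 8·11 + 8 = 96.
Check: 96^96 ≡ 28 (mod 113).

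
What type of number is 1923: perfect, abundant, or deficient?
deficient

Proper divisors of 1923: sum = 1 + 3 + 641 = 645
Since 645 < 1923, 1923 is deficient.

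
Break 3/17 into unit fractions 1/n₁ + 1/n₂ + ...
1/6 + 1/102

Greedy algorithm:
3/17: ceiling(17/3) = 6, use 1/6
1/102: ceiling(102/1) = 102, use 1/102
Result: 3/17 = 1/6 + 1/102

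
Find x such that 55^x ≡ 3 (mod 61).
18

Baby-step giant-step with step n = ⌈√61⌉ = 8.
Baby steps 55^j mod 61 (j:value) for j=0..7: 0:1, 1:55, 2:36, 3:28, 4:15, 5:32, 6:52, 7:54.
Giant-step multiplier: 55^(-8) ≡ 55^(60-8) = 55^52 ≡ 16 (mod 61).
Giant steps γ_i = 3·16^i mod 61: γ_0=3, γ_1=48, γ_2=36 (in table at j=2).
x = i·n + j = 2·8 + 2 = 18.
Check: 55^18 ≡ 3 (mod 61).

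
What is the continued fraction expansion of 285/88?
[3; 4, 5, 4]

Euclidean algorithm steps:
285 = 3 × 88 + 21
88 = 4 × 21 + 4
21 = 5 × 4 + 1
4 = 4 × 1 + 0
Continued fraction: [3; 4, 5, 4]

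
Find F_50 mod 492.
301

Matrix identity: Q^n = [[F_(n+1), F_n], [F_n, F_(n-1)]] with Q = [[1,1],[1,0]].
n = 50 = 110010₂. Square-and-multiply, entries mod 492:
Q^1 = [[1,1],[1,0]]
Q^3 = (Q^1)²·Q = [[3,2],[2,1]]
Q^6 = (Q^3)² = [[13,8],[8,5]]
Q^12 = (Q^6)² = [[233,144],[144,89]]
Q^25 = (Q^12)²·Q = [[361,241],[241,120]]
Q^50 = (Q^25)² = [[458,301],[301,157]]
F_50 mod 492 = Q^50[0][1] = 301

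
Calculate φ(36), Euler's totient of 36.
12

36 = 2^2 × 3^2
φ(n) = n × ∏(1 - 1/p) for each prime p dividing n
φ(36) = 36 × (1 - 1/2) × (1 - 1/3) = 12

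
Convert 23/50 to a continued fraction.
[0; 2, 5, 1, 3]

Euclidean algorithm steps:
23 = 0 × 50 + 23
50 = 2 × 23 + 4
23 = 5 × 4 + 3
4 = 1 × 3 + 1
3 = 3 × 1 + 0
Continued fraction: [0; 2, 5, 1, 3]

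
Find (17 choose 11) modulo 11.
1

Using Lucas' theorem:
Write n=17 and k=11 in base 11:
n in base 11: [1, 6]
k in base 11: [1, 0]
C(17,11) mod 11 = ∏ C(n_i, k_i) mod 11
Digit binomials (mod 11): C(1,1) = 1; C(6,0) = 1
Product: 1 × 1 = 1 ≡ 1 (mod 11)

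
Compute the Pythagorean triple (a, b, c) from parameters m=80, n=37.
(5031, 5920, 7769)

Euclid's formula: a = m² - n², b = 2mn, c = m² + n²
m = 80, n = 37
a = 80² - 37² = 6400 - 1369 = 5031
b = 2 × 80 × 37 = 5920
c = 80² + 37² = 6400 + 1369 = 7769
Verification: 5031² + 5920² = 25310961 + 35046400 = 60357361 = 7769² ✓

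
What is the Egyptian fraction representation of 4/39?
1/10 + 1/390

Greedy algorithm:
4/39: ceiling(39/4) = 10, use 1/10
1/390: ceiling(390/1) = 390, use 1/390
Result: 4/39 = 1/10 + 1/390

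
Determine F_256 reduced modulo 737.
85

Matrix identity: Q^n = [[F_(n+1), F_n], [F_n, F_(n-1)]] with Q = [[1,1],[1,0]].
n = 256 = 100000000₂. Square-and-multiply, entries mod 737:
Q^1 = [[1,1],[1,0]]
Q^2 = (Q^1)² = [[2,1],[1,1]]
Q^4 = (Q^2)² = [[5,3],[3,2]]
Q^8 = (Q^4)² = [[34,21],[21,13]]
Q^16 = (Q^8)² = [[123,250],[250,610]]
Q^32 = (Q^16)² = [[244,474],[474,507]]
Q^64 = (Q^32)² = [[467,3],[3,464]]
Q^128 = (Q^64)² = [[683,582],[582,101]]
Q^256 = (Q^128)² = [[409,85],[85,324]]
F_256 mod 737 = Q^256[0][1] = 85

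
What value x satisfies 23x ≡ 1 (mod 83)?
65

gcd(23, 83) = 1, so the inverse exists.
Extended Euclidean algorithm on (83, 23):
83 = 3 × 23 + 14  ⟹  14 = (1)·83 + (-3)·23
23 = 1 × 14 + 9  ⟹  9 = (-1)·83 + (4)·23
14 = 1 × 9 + 5  ⟹  5 = (2)·83 + (-7)·23
9 = 1 × 5 + 4  ⟹  4 = (-3)·83 + (11)·23
5 = 1 × 4 + 1  ⟹  1 = (5)·83 + (-18)·23
So (-18)·23 ≡ 1 (mod 83), i.e. 23^(-1) ≡ -18 ≡ 65 (mod 83).
Check: 23 × 65 = 1495 ≡ 1 (mod 83)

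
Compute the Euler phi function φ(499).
498

499 = 499
φ(n) = n × ∏(1 - 1/p) for each prime p dividing n
φ(499) = 499 × (1 - 1/499) = 498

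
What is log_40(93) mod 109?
30

Baby-step giant-step with step n = ⌈√109⌉ = 11.
Baby steps 40^j mod 109 (j:value) for j=0..10: 0:1, 1:40, 2:74, 3:17, 4:26, 5:59, 6:71, 7:6, 8:22, 9:8, 10:102.
Giant-step multiplier: 40^(-11) ≡ 40^(108-11) = 40^97 ≡ 58 (mod 109).
Giant steps γ_i = 93·58^i mod 109: γ_0=93, γ_1=53, γ_2=22 (in table at j=8).
x = i·n + j = 2·11 + 8 = 30.
Check: 40^30 ≡ 93 (mod 109).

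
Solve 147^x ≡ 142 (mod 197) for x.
68

Baby-step giant-step with step n = ⌈√197⌉ = 15.
Baby steps 147^j mod 197 (j:value) for j=0..14: 0:1, 1:147, 2:136, 3:95, 4:175, 5:115, 6:160, 7:77, 8:90, 9:31, 10:26, 11:79, 12:187, 13:106, 14:19.
Giant-step multiplier: 147^(-15) ≡ 147^(196-15) = 147^181 ≡ 152 (mod 197).
Giant steps γ_i = 142·152^i mod 197: γ_0=142, γ_1=111, γ_2=127, γ_3=195, γ_4=90 (in table at j=8).
x = i·n + j = 4·15 + 8 = 68.
Check: 147^68 ≡ 142 (mod 197).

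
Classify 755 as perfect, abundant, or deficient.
deficient

Proper divisors of 755: sum = 1 + 5 + 151 = 157
Since 157 < 755, 755 is deficient.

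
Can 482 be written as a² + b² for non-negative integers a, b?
11² + 19² (a=11, b=19)

Factorization: 482 = 2 × 241
By Fermat: n is sum of two squares iff every prime p ≡ 3 (mod 4) appears to even power.
All primes ≡ 3 (mod 4) appear to even power.
Search a = 0, 1, 2, … for 482 - a² a perfect square: first hit at a = 11: 482 - 121 = 361 = 19².
482 = 11² + 19² = 121 + 361 ✓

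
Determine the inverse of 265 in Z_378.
97

gcd(265, 378) = 1, so the inverse exists.
Extended Euclidean algorithm on (378, 265):
378 = 1 × 265 + 113  ⟹  113 = (1)·378 + (-1)·265
265 = 2 × 113 + 39  ⟹  39 = (-2)·378 + (3)·265
113 = 2 × 39 + 35  ⟹  35 = (5)·378 + (-7)·265
39 = 1 × 35 + 4  ⟹  4 = (-7)·378 + (10)·265
35 = 8 × 4 + 3  ⟹  3 = (61)·378 + (-87)·265
4 = 1 × 3 + 1  ⟹  1 = (-68)·378 + (97)·265
So (97)·265 ≡ 1 (mod 378), i.e. 265^(-1) ≡ 97 (mod 378).
Check: 265 × 97 = 25705 ≡ 1 (mod 378)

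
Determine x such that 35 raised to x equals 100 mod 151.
116

Baby-step giant-step with step n = ⌈√151⌉ = 13.
Baby steps 35^j mod 151 (j:value) for j=0..12: 0:1, 1:35, 2:17, 3:142, 4:138, 5:149, 6:81, 7:117, 8:18, 9:26, 10:4, 11:140, 12:68.
Giant-step multiplier: 35^(-13) ≡ 35^(150-13) = 35^137 ≡ 130 (mod 151).
Giant steps γ_i = 100·130^i mod 151: γ_0=100, γ_1=14, γ_2=8, γ_3=134, γ_4=55, γ_5=53, γ_6=95, γ_7=119, γ_8=68 (in table at j=12).
x = i·n + j = 8·13 + 12 = 116.
Check: 35^116 ≡ 100 (mod 151).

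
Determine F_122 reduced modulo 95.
16

Matrix identity: Q^n = [[F_(n+1), F_n], [F_n, F_(n-1)]] with Q = [[1,1],[1,0]].
n = 122 = 1111010₂. Square-and-multiply, entries mod 95:
Q^1 = [[1,1],[1,0]]
Q^3 = (Q^1)²·Q = [[3,2],[2,1]]
Q^7 = (Q^3)²·Q = [[21,13],[13,8]]
Q^15 = (Q^7)²·Q = [[37,40],[40,92]]
Q^30 = (Q^15)² = [[24,30],[30,89]]
Q^61 = (Q^30)²·Q = [[21,51],[51,65]]
Q^122 = (Q^61)² = [[2,16],[16,81]]
F_122 mod 95 = Q^122[0][1] = 16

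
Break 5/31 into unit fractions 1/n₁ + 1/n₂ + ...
1/7 + 1/55 + 1/3979 + 1/23744683 + 1/1127619917796295

Greedy algorithm:
5/31: ceiling(31/5) = 7, use 1/7
4/217: ceiling(217/4) = 55, use 1/55
3/11935: ceiling(11935/3) = 3979, use 1/3979
2/47489365: ceiling(47489365/2) = 23744683, use 1/23744683
1/1127619917796295: ceiling(1127619917796295/1) = 1127619917796295, use 1/1127619917796295
Result: 5/31 = 1/7 + 1/55 + 1/3979 + 1/23744683 + 1/1127619917796295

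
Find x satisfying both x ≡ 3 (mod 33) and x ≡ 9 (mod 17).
366

Using Chinese Remainder Theorem:
M = 33 × 17 = 561
M1 = 17, M2 = 33
y1 = 17^(-1) mod 33 = 2
y2 = 33^(-1) mod 17 = 16
x = (3×17×2 + 9×33×16) mod 561 = 366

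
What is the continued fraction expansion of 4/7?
[0; 1, 1, 3]

Euclidean algorithm steps:
4 = 0 × 7 + 4
7 = 1 × 4 + 3
4 = 1 × 3 + 1
3 = 3 × 1 + 0
Continued fraction: [0; 1, 1, 3]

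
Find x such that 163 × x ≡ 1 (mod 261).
253

gcd(163, 261) = 1, so the inverse exists.
Extended Euclidean algorithm on (261, 163):
261 = 1 × 163 + 98  ⟹  98 = (1)·261 + (-1)·163
163 = 1 × 98 + 65  ⟹  65 = (-1)·261 + (2)·163
98 = 1 × 65 + 33  ⟹  33 = (2)·261 + (-3)·163
65 = 1 × 33 + 32  ⟹  32 = (-3)·261 + (5)·163
33 = 1 × 32 + 1  ⟹  1 = (5)·261 + (-8)·163
So (-8)·163 ≡ 1 (mod 261), i.e. 163^(-1) ≡ -8 ≡ 253 (mod 261).
Check: 163 × 253 = 41239 ≡ 1 (mod 261)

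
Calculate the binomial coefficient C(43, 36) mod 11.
10

Using Lucas' theorem:
Write n=43 and k=36 in base 11:
n in base 11: [3, 10]
k in base 11: [3, 3]
C(43,36) mod 11 = ∏ C(n_i, k_i) mod 11
Digit binomials (mod 11): C(3,3) = 1; C(10,3) = 120 ≡ 10
Product: 1 × 10 = 10 ≡ 10 (mod 11)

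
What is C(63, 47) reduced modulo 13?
10

Using Lucas' theorem:
Write n=63 and k=47 in base 13:
n in base 13: [4, 11]
k in base 13: [3, 8]
C(63,47) mod 13 = ∏ C(n_i, k_i) mod 13
Digit binomials (mod 13): C(4,3) = 4; C(11,8) = 165 ≡ 9
Product: 4 × 9 = 36 ≡ 10 (mod 13)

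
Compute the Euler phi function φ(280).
96

280 = 2^3 × 5 × 7
φ(n) = n × ∏(1 - 1/p) for each prime p dividing n
φ(280) = 280 × (1 - 1/2) × (1 - 1/5) × (1 - 1/7) = 96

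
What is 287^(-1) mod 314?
93

gcd(287, 314) = 1, so the inverse exists.
Extended Euclidean algorithm on (314, 287):
314 = 1 × 287 + 27  ⟹  27 = (1)·314 + (-1)·287
287 = 10 × 27 + 17  ⟹  17 = (-10)·314 + (11)·287
27 = 1 × 17 + 10  ⟹  10 = (11)·314 + (-12)·287
17 = 1 × 10 + 7  ⟹  7 = (-21)·314 + (23)·287
10 = 1 × 7 + 3  ⟹  3 = (32)·314 + (-35)·287
7 = 2 × 3 + 1  ⟹  1 = (-85)·314 + (93)·287
So (93)·287 ≡ 1 (mod 314), i.e. 287^(-1) ≡ 93 (mod 314).
Check: 287 × 93 = 26691 ≡ 1 (mod 314)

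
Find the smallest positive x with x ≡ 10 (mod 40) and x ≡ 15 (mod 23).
130

Using Chinese Remainder Theorem:
M = 40 × 23 = 920
M1 = 23, M2 = 40
y1 = 23^(-1) mod 40 = 7
y2 = 40^(-1) mod 23 = 19
x = (10×23×7 + 15×40×19) mod 920 = 130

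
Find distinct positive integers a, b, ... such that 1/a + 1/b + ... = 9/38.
1/5 + 1/28 + 1/887 + 1/2359420

Greedy algorithm:
9/38: ceiling(38/9) = 5, use 1/5
7/190: ceiling(190/7) = 28, use 1/28
3/2660: ceiling(2660/3) = 887, use 1/887
1/2359420: ceiling(2359420/1) = 2359420, use 1/2359420
Result: 9/38 = 1/5 + 1/28 + 1/887 + 1/2359420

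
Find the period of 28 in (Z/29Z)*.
2

29 is prime, so ord(28) divides φ(29) = 28.
Divisors of 28: 1, 2, 4, 7, 14, 28.
Repeated squaring: 28^1 ≡ 28, 28^2 ≡ 1, 28^4 ≡ 1, 28^8 ≡ 1, 28^16 ≡ 1 (mod 29).
Test 28^d mod 29 for each divisor d in increasing order:
28^1 ≡ 28
28^2 ≡ 1  ← first divisor giving 1
The order is 2.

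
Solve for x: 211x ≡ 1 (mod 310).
191

gcd(211, 310) = 1, so the inverse exists.
Extended Euclidean algorithm on (310, 211):
310 = 1 × 211 + 99  ⟹  99 = (1)·310 + (-1)·211
211 = 2 × 99 + 13  ⟹  13 = (-2)·310 + (3)·211
99 = 7 × 13 + 8  ⟹  8 = (15)·310 + (-22)·211
13 = 1 × 8 + 5  ⟹  5 = (-17)·310 + (25)·211
8 = 1 × 5 + 3  ⟹  3 = (32)·310 + (-47)·211
5 = 1 × 3 + 2  ⟹  2 = (-49)·310 + (72)·211
3 = 1 × 2 + 1  ⟹  1 = (81)·310 + (-119)·211
So (-119)·211 ≡ 1 (mod 310), i.e. 211^(-1) ≡ -119 ≡ 191 (mod 310).
Check: 211 × 191 = 40301 ≡ 1 (mod 310)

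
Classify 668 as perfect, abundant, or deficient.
deficient

Proper divisors of 668: sum = 1 + 2 + 4 + 167 + 334 = 508
Since 508 < 668, 668 is deficient.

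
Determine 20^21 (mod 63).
62

Repeated squaring. Binary of 21 = 10101.
20^1 ≡ 20 (mod 63); 20^2 ≡ 22 (mod 63); 20^4 ≡ 43 (mod 63); 20^8 ≡ 22 (mod 63); 20^16 ≡ 43 (mod 63)
20^21 = 20^1 × 20^4 × 20^16 ≡ 62 (mod 63)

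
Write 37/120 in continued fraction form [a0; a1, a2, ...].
[0; 3, 4, 9]

Euclidean algorithm steps:
37 = 0 × 120 + 37
120 = 3 × 37 + 9
37 = 4 × 9 + 1
9 = 9 × 1 + 0
Continued fraction: [0; 3, 4, 9]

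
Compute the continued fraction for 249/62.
[4; 62]

Euclidean algorithm steps:
249 = 4 × 62 + 1
62 = 62 × 1 + 0
Continued fraction: [4; 62]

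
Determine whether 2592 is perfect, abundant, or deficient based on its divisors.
abundant

Proper divisors of 2592: sum = 1 + 2 + 3 + 4 + 6 + 8 + 9 + 12 + ... + 432 + 648 + 864 + 1296 (29 divisors) = 5031
Since 5031 > 2592, 2592 is abundant.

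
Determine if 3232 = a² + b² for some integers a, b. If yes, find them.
36² + 44² (a=36, b=44)

Factorization: 3232 = 2^5 × 101
By Fermat: n is sum of two squares iff every prime p ≡ 3 (mod 4) appears to even power.
All primes ≡ 3 (mod 4) appear to even power.
Search a = 0, 1, 2, … for 3232 - a² a perfect square: first hit at a = 36: 3232 - 1296 = 1936 = 44².
3232 = 36² + 44² = 1296 + 1936 ✓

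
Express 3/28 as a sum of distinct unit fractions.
1/10 + 1/140

Greedy algorithm:
3/28: ceiling(28/3) = 10, use 1/10
1/140: ceiling(140/1) = 140, use 1/140
Result: 3/28 = 1/10 + 1/140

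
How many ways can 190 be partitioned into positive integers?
1667727404093

p(n) counts ways to write n as a sum of positive integers (order ignored).
Euler's pentagonal recurrence: p(k) = p(k-1) + p(k-2) - p(k-5) - p(k-7) + p(k-12) + p(k-15) - ... (offsets j(3j∓1)/2, signs ++--, p(0)=1, p(<0)=0).
DP table for k = 0..189: p(0)=1, p(1)=1, p(2)=2, p(3)=3, p(4)=5, p(5)=7, p(6)=11, p(7)=15, p(8)=22, p(9)=30, p(10)=42, p(11)=56, p(12)=77, p(13)=101, p(14)=135, p(15)=176, p(16)=231, p(17)=297, p(18)=385, p(19)=490, p(20)=627, p(21)=792, p(22)=1002, p(23)=1255, p(24)=1575, p(25)=1958, p(26)=2436, p(27)=3010, p(28)=3718, p(29)=4565, p(30)=5604, p(31)=6842, p(32)=8349, p(33)=10143, p(34)=12310, p(35)=14883, p(36)=17977, p(37)=21637, p(38)=26015, p(39)=31185, p(40)=37338, p(41)=44583, p(42)=53174, p(43)=63261, p(44)=75175, p(45)=89134, p(46)=105558, p(47)=124754, p(48)=147273, p(49)=173525, p(50)=204226, p(51)=239943, p(52)=281589, p(53)=329931, p(54)=386155, p(55)=451276, p(56)=526823, p(57)=614154, p(58)=715220, p(59)=831820, p(60)=966467, p(61)=1121505, p(62)=1300156, p(63)=1505499, p(64)=1741630, p(65)=2012558, p(66)=2323520, p(67)=2679689, p(68)=3087735, p(69)=3554345, p(70)=4087968, p(71)=4697205, p(72)=5392783, p(73)=6185689, p(74)=7089500, p(75)=8118264, p(76)=9289091, p(77)=10619863, p(78)=12132164, p(79)=13848650, p(80)=15796476, p(81)=18004327, p(82)=20506255, p(83)=23338469, p(84)=26543660, p(85)=30167357, p(86)=34262962, p(87)=38887673, p(88)=44108109, p(89)=49995925, p(90)=56634173, p(91)=64112359, p(92)=72533807, p(93)=82010177, p(94)=92669720, p(95)=104651419, p(96)=118114304, p(97)=133230930, p(98)=150198136, p(99)=169229875, p(100)=190569292, p(101)=214481126, p(102)=241265379, p(103)=271248950, p(104)=304801365, p(105)=342325709, p(106)=384276336, p(107)=431149389, p(108)=483502844, p(109)=541946240, p(110)=607163746, p(111)=679903203, p(112)=761002156, p(113)=851376628, p(114)=952050665, p(115)=1064144451, p(116)=1188908248, p(117)=1327710076, p(118)=1482074143, p(119)=1653668665, p(120)=1844349560, p(121)=2056148051, p(122)=2291320912, p(123)=2552338241, p(124)=2841940500, p(125)=3163127352, p(126)=3519222692, p(127)=3913864295, p(128)=4351078600, p(129)=4835271870, p(130)=5371315400, p(131)=5964539504, p(132)=6620830889, p(133)=7346629512, p(134)=8149040695, p(135)=9035836076, p(136)=10015581680, p(137)=11097645016, p(138)=12292341831, p(139)=13610949895, p(140)=15065878135, p(141)=16670689208, p(142)=18440293320, p(143)=20390982757, p(144)=22540654445, p(145)=24908858009, p(146)=27517052599, p(147)=30388671978, p(148)=33549419497, p(149)=37027355200, p(150)=40853235313, p(151)=45060624582, p(152)=49686288421, p(153)=54770336324, p(154)=60356673280, p(155)=66493182097, p(156)=73232243759, p(157)=80630964769, p(158)=88751778802, p(159)=97662728555, p(160)=107438159466, p(161)=118159068427, p(162)=129913904637, p(163)=142798995930, p(164)=156919475295, p(165)=172389800255, p(166)=189334822579, p(167)=207890420102, p(168)=228204732751, p(169)=250438925115, p(170)=274768617130, p(171)=301384802048, p(172)=330495499613, p(173)=362326859895, p(174)=397125074750, p(175)=435157697830, p(176)=476715857290, p(177)=522115831195, p(178)=571701605655, p(179)=625846753120, p(180)=684957390936, p(181)=749474411781, p(182)=819876908323, p(183)=896684817527, p(184)=980462880430, p(185)=1071823774337, p(186)=1171432692373, p(187)=1280011042268, p(188)=1398341745571, p(189)=1527273599625.
Final step: p(190) = p(189) + p(188) - p(185) - p(183) + p(178) + p(175) - p(168) - p(164) + p(155) + p(150) - p(139) - p(133) + p(120) + p(113) - p(98) - p(90) + p(73) + p(64) - p(45) - p(35) + p(14) + p(3)
= 1527273599625 + 1398341745571 - 1071823774337 - 896684817527 + 571701605655 + 435157697830 - 228204732751 - 156919475295 + 66493182097 + 40853235313 - 13610949895 - 7346629512 + 1844349560 + 851376628 - 150198136 - 56634173 + 6185689 + 1741630 - 89134 - 14883 + 135 + 3
= 1667727404093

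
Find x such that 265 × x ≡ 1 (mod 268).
89

gcd(265, 268) = 1, so the inverse exists.
Extended Euclidean algorithm on (268, 265):
268 = 1 × 265 + 3  ⟹  3 = (1)·268 + (-1)·265
265 = 88 × 3 + 1  ⟹  1 = (-88)·268 + (89)·265
So (89)·265 ≡ 1 (mod 268), i.e. 265^(-1) ≡ 89 (mod 268).
Check: 265 × 89 = 23585 ≡ 1 (mod 268)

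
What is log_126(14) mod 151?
13

Baby-step giant-step with step n = ⌈√151⌉ = 13.
Baby steps 126^j mod 151 (j:value) for j=0..12: 0:1, 1:126, 2:21, 3:79, 4:139, 5:149, 6:50, 7:109, 8:144, 9:24, 10:4, 11:51, 12:84.
Giant-step multiplier: 126^(-13) ≡ 126^(150-13) = 126^137 ≡ 54 (mod 151).
Giant steps γ_i = 14·54^i mod 151: γ_0=14, γ_1=1 (in table at j=0).
x = i·n + j = 1·13 + 0 = 13.
Check: 126^13 ≡ 14 (mod 151).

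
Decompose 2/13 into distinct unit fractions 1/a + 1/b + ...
1/7 + 1/91

Greedy algorithm:
2/13: ceiling(13/2) = 7, use 1/7
1/91: ceiling(91/1) = 91, use 1/91
Result: 2/13 = 1/7 + 1/91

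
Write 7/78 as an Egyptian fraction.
1/12 + 1/156

Greedy algorithm:
7/78: ceiling(78/7) = 12, use 1/12
1/156: ceiling(156/1) = 156, use 1/156
Result: 7/78 = 1/12 + 1/156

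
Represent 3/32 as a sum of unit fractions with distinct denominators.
1/11 + 1/352

Greedy algorithm:
3/32: ceiling(32/3) = 11, use 1/11
1/352: ceiling(352/1) = 352, use 1/352
Result: 3/32 = 1/11 + 1/352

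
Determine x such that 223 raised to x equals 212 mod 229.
174

Baby-step giant-step with step n = ⌈√229⌉ = 16.
Baby steps 223^j mod 229 (j:value) for j=0..15: 0:1, 1:223, 2:36, 3:13, 4:151, 5:10, 6:169, 7:131, 8:130, 9:136, 10:100, 11:87, 12:165, 13:155, 14:215, 15:84.
Giant-step multiplier: 223^(-16) ≡ 223^(228-16) = 223^212 ≡ 224 (mod 229).
Giant steps γ_i = 212·224^i mod 229: γ_0=212, γ_1=85, γ_2=33, γ_3=64, γ_4=138, γ_5=226, γ_6=15, γ_7=154, γ_8=146, γ_9=186, γ_10=215 (in table at j=14).
x = i·n + j = 10·16 + 14 = 174.
Check: 223^174 ≡ 212 (mod 229).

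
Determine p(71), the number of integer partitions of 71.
4697205

p(n) counts ways to write n as a sum of positive integers (order ignored).
Euler's pentagonal recurrence: p(k) = p(k-1) + p(k-2) - p(k-5) - p(k-7) + p(k-12) + p(k-15) - ... (offsets j(3j∓1)/2, signs ++--, p(0)=1, p(<0)=0).
DP table for k = 0..70: p(0)=1, p(1)=1, p(2)=2, p(3)=3, p(4)=5, p(5)=7, p(6)=11, p(7)=15, p(8)=22, p(9)=30, p(10)=42, p(11)=56, p(12)=77, p(13)=101, p(14)=135, p(15)=176, p(16)=231, p(17)=297, p(18)=385, p(19)=490, p(20)=627, p(21)=792, p(22)=1002, p(23)=1255, p(24)=1575, p(25)=1958, p(26)=2436, p(27)=3010, p(28)=3718, p(29)=4565, p(30)=5604, p(31)=6842, p(32)=8349, p(33)=10143, p(34)=12310, p(35)=14883, p(36)=17977, p(37)=21637, p(38)=26015, p(39)=31185, p(40)=37338, p(41)=44583, p(42)=53174, p(43)=63261, p(44)=75175, p(45)=89134, p(46)=105558, p(47)=124754, p(48)=147273, p(49)=173525, p(50)=204226, p(51)=239943, p(52)=281589, p(53)=329931, p(54)=386155, p(55)=451276, p(56)=526823, p(57)=614154, p(58)=715220, p(59)=831820, p(60)=966467, p(61)=1121505, p(62)=1300156, p(63)=1505499, p(64)=1741630, p(65)=2012558, p(66)=2323520, p(67)=2679689, p(68)=3087735, p(69)=3554345, p(70)=4087968.
Final step: p(71) = p(70) + p(69) - p(66) - p(64) + p(59) + p(56) - p(49) - p(45) + p(36) + p(31) - p(20) - p(14) + p(1)
= 4087968 + 3554345 - 2323520 - 1741630 + 831820 + 526823 - 173525 - 89134 + 17977 + 6842 - 627 - 135 + 1
= 4697205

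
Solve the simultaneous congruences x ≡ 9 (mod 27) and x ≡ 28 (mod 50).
1278

Using Chinese Remainder Theorem:
M = 27 × 50 = 1350
M1 = 50, M2 = 27
y1 = 50^(-1) mod 27 = 20
y2 = 27^(-1) mod 50 = 13
x = (9×50×20 + 28×27×13) mod 1350 = 1278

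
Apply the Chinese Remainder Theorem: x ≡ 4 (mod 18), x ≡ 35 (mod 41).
76

Using Chinese Remainder Theorem:
M = 18 × 41 = 738
M1 = 41, M2 = 18
y1 = 41^(-1) mod 18 = 11
y2 = 18^(-1) mod 41 = 16
x = (4×41×11 + 35×18×16) mod 738 = 76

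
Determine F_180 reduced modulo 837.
0

Matrix identity: Q^n = [[F_(n+1), F_n], [F_n, F_(n-1)]] with Q = [[1,1],[1,0]].
n = 180 = 10110100₂. Square-and-multiply, entries mod 837:
Q^1 = [[1,1],[1,0]]
Q^2 = (Q^1)² = [[2,1],[1,1]]
Q^5 = (Q^2)²·Q = [[8,5],[5,3]]
Q^11 = (Q^5)²·Q = [[144,89],[89,55]]
Q^22 = (Q^11)² = [[199,134],[134,65]]
Q^45 = (Q^22)²·Q = [[26,641],[641,222]]
Q^90 = (Q^45)² = [[590,775],[775,652]]
Q^180 = (Q^90)² = [[404,0],[0,404]]
F_180 mod 837 = Q^180[0][1] = 0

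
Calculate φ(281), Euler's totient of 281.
280

281 = 281
φ(n) = n × ∏(1 - 1/p) for each prime p dividing n
φ(281) = 281 × (1 - 1/281) = 280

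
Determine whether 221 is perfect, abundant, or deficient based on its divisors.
deficient

Proper divisors of 221: sum = 1 + 13 + 17 = 31
Since 31 < 221, 221 is deficient.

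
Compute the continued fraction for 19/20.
[0; 1, 19]

Euclidean algorithm steps:
19 = 0 × 20 + 19
20 = 1 × 19 + 1
19 = 19 × 1 + 0
Continued fraction: [0; 1, 19]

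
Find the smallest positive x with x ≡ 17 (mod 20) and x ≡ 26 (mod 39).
377

Using Chinese Remainder Theorem:
M = 20 × 39 = 780
M1 = 39, M2 = 20
y1 = 39^(-1) mod 20 = 19
y2 = 20^(-1) mod 39 = 2
x = (17×39×19 + 26×20×2) mod 780 = 377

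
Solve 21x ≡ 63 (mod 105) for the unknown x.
x ≡ 3 (mod 5)

gcd(21, 105) = 21, which divides 63, so solutions exist.
Divide through by 21: x ≡ 3 (mod 5).
The coefficient of x is now 1, so x ≡ 3 (mod 5).
Check: 21 × 3 = 63 ≡ 63 (mod 105).
x ≡ 3 (mod 5), giving 21 solutions mod 105.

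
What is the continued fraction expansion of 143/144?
[0; 1, 143]

Euclidean algorithm steps:
143 = 0 × 144 + 143
144 = 1 × 143 + 1
143 = 143 × 1 + 0
Continued fraction: [0; 1, 143]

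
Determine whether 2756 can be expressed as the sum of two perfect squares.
16² + 50² (a=16, b=50)

Factorization: 2756 = 2^2 × 13 × 53
By Fermat: n is sum of two squares iff every prime p ≡ 3 (mod 4) appears to even power.
All primes ≡ 3 (mod 4) appear to even power.
Search a = 0, 1, 2, … for 2756 - a² a perfect square: first hit at a = 16: 2756 - 256 = 2500 = 50².
2756 = 16² + 50² = 256 + 2500 ✓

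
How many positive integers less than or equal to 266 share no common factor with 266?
108

266 = 2 × 7 × 19
φ(n) = n × ∏(1 - 1/p) for each prime p dividing n
φ(266) = 266 × (1 - 1/2) × (1 - 1/7) × (1 - 1/19) = 108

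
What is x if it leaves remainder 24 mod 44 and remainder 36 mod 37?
332

Using Chinese Remainder Theorem:
M = 44 × 37 = 1628
M1 = 37, M2 = 44
y1 = 37^(-1) mod 44 = 25
y2 = 44^(-1) mod 37 = 16
x = (24×37×25 + 36×44×16) mod 1628 = 332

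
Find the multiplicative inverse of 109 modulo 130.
99

gcd(109, 130) = 1, so the inverse exists.
Extended Euclidean algorithm on (130, 109):
130 = 1 × 109 + 21  ⟹  21 = (1)·130 + (-1)·109
109 = 5 × 21 + 4  ⟹  4 = (-5)·130 + (6)·109
21 = 5 × 4 + 1  ⟹  1 = (26)·130 + (-31)·109
So (-31)·109 ≡ 1 (mod 130), i.e. 109^(-1) ≡ -31 ≡ 99 (mod 130).
Check: 109 × 99 = 10791 ≡ 1 (mod 130)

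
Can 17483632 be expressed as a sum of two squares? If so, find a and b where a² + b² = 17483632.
Not possible

Factorization: 17483632 = 2^4 × 103^3
By Fermat: n is sum of two squares iff every prime p ≡ 3 (mod 4) appears to even power.
Prime(s) ≡ 3 (mod 4) with odd exponent: [(103, 3)]
Therefore 17483632 cannot be expressed as a² + b².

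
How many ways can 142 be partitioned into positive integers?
18440293320

p(n) counts ways to write n as a sum of positive integers (order ignored).
Euler's pentagonal recurrence: p(k) = p(k-1) + p(k-2) - p(k-5) - p(k-7) + p(k-12) + p(k-15) - ... (offsets j(3j∓1)/2, signs ++--, p(0)=1, p(<0)=0).
DP table for k = 0..141: p(0)=1, p(1)=1, p(2)=2, p(3)=3, p(4)=5, p(5)=7, p(6)=11, p(7)=15, p(8)=22, p(9)=30, p(10)=42, p(11)=56, p(12)=77, p(13)=101, p(14)=135, p(15)=176, p(16)=231, p(17)=297, p(18)=385, p(19)=490, p(20)=627, p(21)=792, p(22)=1002, p(23)=1255, p(24)=1575, p(25)=1958, p(26)=2436, p(27)=3010, p(28)=3718, p(29)=4565, p(30)=5604, p(31)=6842, p(32)=8349, p(33)=10143, p(34)=12310, p(35)=14883, p(36)=17977, p(37)=21637, p(38)=26015, p(39)=31185, p(40)=37338, p(41)=44583, p(42)=53174, p(43)=63261, p(44)=75175, p(45)=89134, p(46)=105558, p(47)=124754, p(48)=147273, p(49)=173525, p(50)=204226, p(51)=239943, p(52)=281589, p(53)=329931, p(54)=386155, p(55)=451276, p(56)=526823, p(57)=614154, p(58)=715220, p(59)=831820, p(60)=966467, p(61)=1121505, p(62)=1300156, p(63)=1505499, p(64)=1741630, p(65)=2012558, p(66)=2323520, p(67)=2679689, p(68)=3087735, p(69)=3554345, p(70)=4087968, p(71)=4697205, p(72)=5392783, p(73)=6185689, p(74)=7089500, p(75)=8118264, p(76)=9289091, p(77)=10619863, p(78)=12132164, p(79)=13848650, p(80)=15796476, p(81)=18004327, p(82)=20506255, p(83)=23338469, p(84)=26543660, p(85)=30167357, p(86)=34262962, p(87)=38887673, p(88)=44108109, p(89)=49995925, p(90)=56634173, p(91)=64112359, p(92)=72533807, p(93)=82010177, p(94)=92669720, p(95)=104651419, p(96)=118114304, p(97)=133230930, p(98)=150198136, p(99)=169229875, p(100)=190569292, p(101)=214481126, p(102)=241265379, p(103)=271248950, p(104)=304801365, p(105)=342325709, p(106)=384276336, p(107)=431149389, p(108)=483502844, p(109)=541946240, p(110)=607163746, p(111)=679903203, p(112)=761002156, p(113)=851376628, p(114)=952050665, p(115)=1064144451, p(116)=1188908248, p(117)=1327710076, p(118)=1482074143, p(119)=1653668665, p(120)=1844349560, p(121)=2056148051, p(122)=2291320912, p(123)=2552338241, p(124)=2841940500, p(125)=3163127352, p(126)=3519222692, p(127)=3913864295, p(128)=4351078600, p(129)=4835271870, p(130)=5371315400, p(131)=5964539504, p(132)=6620830889, p(133)=7346629512, p(134)=8149040695, p(135)=9035836076, p(136)=10015581680, p(137)=11097645016, p(138)=12292341831, p(139)=13610949895, p(140)=15065878135, p(141)=16670689208.
Final step: p(142) = p(141) + p(140) - p(137) - p(135) + p(130) + p(127) - p(120) - p(116) + p(107) + p(102) - p(91) - p(85) + p(72) + p(65) - p(50) - p(42) + p(25) + p(16)
= 16670689208 + 15065878135 - 11097645016 - 9035836076 + 5371315400 + 3913864295 - 1844349560 - 1188908248 + 431149389 + 241265379 - 64112359 - 30167357 + 5392783 + 2012558 - 204226 - 53174 + 1958 + 231
= 18440293320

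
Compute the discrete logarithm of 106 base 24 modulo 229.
99

Baby-step giant-step with step n = ⌈√229⌉ = 16.
Baby steps 24^j mod 229 (j:value) for j=0..15: 0:1, 1:24, 2:118, 3:84, 4:184, 5:65, 6:186, 7:113, 8:193, 9:52, 10:103, 11:182, 12:17, 13:179, 14:174, 15:54.
Giant-step multiplier: 24^(-16) ≡ 24^(228-16) = 24^212 ≡ 91 (mod 229).
Giant steps γ_i = 106·91^i mod 229: γ_0=106, γ_1=28, γ_2=29, γ_3=120, γ_4=157, γ_5=89, γ_6=84 (in table at j=3).
x = i·n + j = 6·16 + 3 = 99.
Check: 24^99 ≡ 106 (mod 229).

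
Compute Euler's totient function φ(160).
64

160 = 2^5 × 5
φ(n) = n × ∏(1 - 1/p) for each prime p dividing n
φ(160) = 160 × (1 - 1/2) × (1 - 1/5) = 64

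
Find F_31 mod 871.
574

Matrix identity: Q^n = [[F_(n+1), F_n], [F_n, F_(n-1)]] with Q = [[1,1],[1,0]].
n = 31 = 11111₂. Square-and-multiply, entries mod 871:
Q^1 = [[1,1],[1,0]]
Q^3 = (Q^1)²·Q = [[3,2],[2,1]]
Q^7 = (Q^3)²·Q = [[21,13],[13,8]]
Q^15 = (Q^7)²·Q = [[116,610],[610,377]]
Q^31 = (Q^15)²·Q = [[809,574],[574,235]]
F_31 mod 871 = Q^31[0][1] = 574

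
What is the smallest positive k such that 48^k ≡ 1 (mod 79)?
78

79 is prime, so ord(48) divides φ(79) = 78.
Divisors of 78: 1, 2, 3, 6, 13, 26, 39, 78.
Repeated squaring: 48^1 ≡ 48, 48^2 ≡ 13, 48^4 ≡ 11, 48^8 ≡ 42, 48^16 ≡ 26, 48^32 ≡ 44, 48^64 ≡ 40 (mod 79).
Test 48^d mod 79 for each divisor d in increasing order:
48^1 ≡ 48
48^2 ≡ 13
48^3 = 48^2·48^1 ≡ 71
48^6 = 48^4·48^2 ≡ 64
48^13 = 48^8·48^4·48^1 ≡ 56
48^26 = 48^16·48^8·48^2 ≡ 55
48^39 = 48^32·48^4·48^2·48^1 ≡ 78
48^78 = 48^64·48^8·48^4·48^2 ≡ 1  ← first divisor giving 1
The order is 78.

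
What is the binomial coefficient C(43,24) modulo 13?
0

Using Lucas' theorem:
Write n=43 and k=24 in base 13:
n in base 13: [3, 4]
k in base 13: [1, 11]
C(43,24) mod 13 = ∏ C(n_i, k_i) mod 13
Digit binomials (mod 13): C(3,1) = 3; C(4,11) = 0 (k_i > n_i)
Product: 3 × 0 = 0 ≡ 0 (mod 13)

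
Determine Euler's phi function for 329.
276

329 = 7 × 47
φ(n) = n × ∏(1 - 1/p) for each prime p dividing n
φ(329) = 329 × (1 - 1/7) × (1 - 1/47) = 276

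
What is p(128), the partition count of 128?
4351078600

p(n) counts ways to write n as a sum of positive integers (order ignored).
Euler's pentagonal recurrence: p(k) = p(k-1) + p(k-2) - p(k-5) - p(k-7) + p(k-12) + p(k-15) - ... (offsets j(3j∓1)/2, signs ++--, p(0)=1, p(<0)=0).
DP table for k = 0..127: p(0)=1, p(1)=1, p(2)=2, p(3)=3, p(4)=5, p(5)=7, p(6)=11, p(7)=15, p(8)=22, p(9)=30, p(10)=42, p(11)=56, p(12)=77, p(13)=101, p(14)=135, p(15)=176, p(16)=231, p(17)=297, p(18)=385, p(19)=490, p(20)=627, p(21)=792, p(22)=1002, p(23)=1255, p(24)=1575, p(25)=1958, p(26)=2436, p(27)=3010, p(28)=3718, p(29)=4565, p(30)=5604, p(31)=6842, p(32)=8349, p(33)=10143, p(34)=12310, p(35)=14883, p(36)=17977, p(37)=21637, p(38)=26015, p(39)=31185, p(40)=37338, p(41)=44583, p(42)=53174, p(43)=63261, p(44)=75175, p(45)=89134, p(46)=105558, p(47)=124754, p(48)=147273, p(49)=173525, p(50)=204226, p(51)=239943, p(52)=281589, p(53)=329931, p(54)=386155, p(55)=451276, p(56)=526823, p(57)=614154, p(58)=715220, p(59)=831820, p(60)=966467, p(61)=1121505, p(62)=1300156, p(63)=1505499, p(64)=1741630, p(65)=2012558, p(66)=2323520, p(67)=2679689, p(68)=3087735, p(69)=3554345, p(70)=4087968, p(71)=4697205, p(72)=5392783, p(73)=6185689, p(74)=7089500, p(75)=8118264, p(76)=9289091, p(77)=10619863, p(78)=12132164, p(79)=13848650, p(80)=15796476, p(81)=18004327, p(82)=20506255, p(83)=23338469, p(84)=26543660, p(85)=30167357, p(86)=34262962, p(87)=38887673, p(88)=44108109, p(89)=49995925, p(90)=56634173, p(91)=64112359, p(92)=72533807, p(93)=82010177, p(94)=92669720, p(95)=104651419, p(96)=118114304, p(97)=133230930, p(98)=150198136, p(99)=169229875, p(100)=190569292, p(101)=214481126, p(102)=241265379, p(103)=271248950, p(104)=304801365, p(105)=342325709, p(106)=384276336, p(107)=431149389, p(108)=483502844, p(109)=541946240, p(110)=607163746, p(111)=679903203, p(112)=761002156, p(113)=851376628, p(114)=952050665, p(115)=1064144451, p(116)=1188908248, p(117)=1327710076, p(118)=1482074143, p(119)=1653668665, p(120)=1844349560, p(121)=2056148051, p(122)=2291320912, p(123)=2552338241, p(124)=2841940500, p(125)=3163127352, p(126)=3519222692, p(127)=3913864295.
Final step: p(128) = p(127) + p(126) - p(123) - p(121) + p(116) + p(113) - p(106) - p(102) + p(93) + p(88) - p(77) - p(71) + p(58) + p(51) - p(36) - p(28) + p(11) + p(2)
= 3913864295 + 3519222692 - 2552338241 - 2056148051 + 1188908248 + 851376628 - 384276336 - 241265379 + 82010177 + 44108109 - 10619863 - 4697205 + 715220 + 239943 - 17977 - 3718 + 56 + 2
= 4351078600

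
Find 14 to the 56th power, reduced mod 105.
91

Repeated squaring. Binary of 56 = 111000.
14^1 ≡ 14 (mod 105); 14^2 ≡ 91 (mod 105); 14^4 ≡ 91 (mod 105); 14^8 ≡ 91 (mod 105); 14^16 ≡ 91 (mod 105); 14^32 ≡ 91 (mod 105)
14^56 = 14^8 × 14^16 × 14^32 ≡ 91 (mod 105)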